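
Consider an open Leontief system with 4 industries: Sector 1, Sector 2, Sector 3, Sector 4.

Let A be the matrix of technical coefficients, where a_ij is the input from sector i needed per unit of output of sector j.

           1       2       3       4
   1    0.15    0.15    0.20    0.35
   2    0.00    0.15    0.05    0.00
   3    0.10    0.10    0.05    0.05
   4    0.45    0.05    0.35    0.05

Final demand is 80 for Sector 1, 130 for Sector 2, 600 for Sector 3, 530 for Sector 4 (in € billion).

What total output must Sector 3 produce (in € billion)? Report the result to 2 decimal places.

x_3 = 807.61

I − A =
  [   0.85    -0.15    -0.20    -0.35]
  [   0.00     0.85    -0.05     0.00]
  [  -0.10    -0.10     0.95    -0.05]
  [  -0.45    -0.05    -0.35     0.95]
Compute the cofactors C_ij = (−1)^(i+j)·(3×3 minor ij) of I−A; the adjugate is their transpose:
adj(I−A) = Cᵀ =
  [ 0.747375   0.181125   0.273625   0.289750]
  [ 0.005875   0.566875   0.032500   0.003875]
  [ 0.099875   0.086500   0.552500   0.065875]
  [ 0.391125   0.147500   0.334875   0.664375]
det(I−A) = Σ_j (I−A)_1j·C_1j = (0.85)(0.747375) + (-0.15)(0.005875) + (-0.20)(0.099875) + (-0.35)(0.391125) = 0.47751875
(I − A)⁻¹ = adj(I−A) / det(I−A) ≈
  [   1.5651     0.3793     0.5730     0.6068]
  [   0.0123     1.1871     0.0681     0.0081]
  [   0.2092     0.1811     1.1570     0.1380]
  [   0.8191     0.3089     0.7013     1.3913]
x = (I − A)⁻¹ d = adj(I−A)·d / det(I−A), with det(I−A) = 0.47751875:
  x_1 = (0.747375·80 + 0.181125·130 + 0.273625·600 + 0.289750·530) / 0.47751875 = 401.07875 / 0.47751875 ≈ 839.92
  x_2 = (0.005875·80 + 0.566875·130 + 0.032500·600 + 0.003875·530) / 0.47751875 = 95.7175 / 0.47751875 ≈ 200.45
  x_3 = (0.099875·80 + 0.086500·130 + 0.552500·600 + 0.065875·530) / 0.47751875 = 385.64875 / 0.47751875 ≈ 807.61
  x_4 = (0.391125·80 + 0.147500·130 + 0.334875·600 + 0.664375·530) / 0.47751875 = 603.50875 / 0.47751875 ≈ 1263.84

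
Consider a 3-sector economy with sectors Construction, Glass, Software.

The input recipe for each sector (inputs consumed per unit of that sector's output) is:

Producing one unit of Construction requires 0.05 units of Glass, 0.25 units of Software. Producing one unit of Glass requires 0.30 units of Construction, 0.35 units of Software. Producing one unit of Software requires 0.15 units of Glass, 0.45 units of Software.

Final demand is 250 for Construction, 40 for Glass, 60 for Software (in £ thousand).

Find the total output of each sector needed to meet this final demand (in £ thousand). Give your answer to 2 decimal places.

x_1 = 279.65, x_2 = 98.85, x_3 = 299.11

I − A =
  [   1.00    -0.30     0.00]
  [  -0.05     1.00    -0.15]
  [  -0.25    -0.35     0.55]
Cofactors of I−A, C_ij = (−1)^(i+j)·(minor ij) (rows/columns in the sector order above):
  C_11 = (1.00)(0.55) − (-0.15)(-0.35) = 0.4975
  C_12 = −[(-0.05)(0.55) − (-0.15)(-0.25)] = 0.0650
  C_13 = (-0.05)(-0.35) − (1.00)(-0.25) = 0.2675
  C_21 = −[(-0.30)(0.55) − (0.00)(-0.35)] = 0.1650
  C_22 = (1.00)(0.55) − (0.00)(-0.25) = 0.5500
  C_23 = −[(1.00)(-0.35) − (-0.30)(-0.25)] = 0.4250
  C_31 = (-0.30)(-0.15) − (0.00)(1.00) = 0.0450
  C_32 = −[(1.00)(-0.15) − (0.00)(-0.05)] = 0.1500
  C_33 = (1.00)(1.00) − (-0.30)(-0.05) = 0.9850
det(I−A) = Σ_j (I−A)_1j·C_1j = (1.00)(0.4975) + (-0.30)(0.0650) + (0.00)(0.2675) = 0.4780
adj(I−A) = Cᵀ =
  [ 0.4975   0.1650   0.0450]
  [ 0.0650   0.5500   0.1500]
  [ 0.2675   0.4250   0.9850]
(I − A)⁻¹ = adj(I−A) / det(I−A) ≈
  [   1.0408     0.3452     0.0941]
  [   0.1360     1.1506     0.3138]
  [   0.5596     0.8891     2.0607]
x = (I − A)⁻¹ d = adj(I−A)·d / det(I−A), with det(I−A) = 0.4780:
  x_1 = (0.4975·250 + 0.1650·40 + 0.0450·60) / 0.4780 = 133.675 / 0.4780 ≈ 279.65
  x_2 = (0.0650·250 + 0.5500·40 + 0.1500·60) / 0.4780 = 47.25 / 0.4780 ≈ 98.85
  x_3 = (0.2675·250 + 0.4250·40 + 0.9850·60) / 0.4780 = 142.975 / 0.4780 ≈ 299.11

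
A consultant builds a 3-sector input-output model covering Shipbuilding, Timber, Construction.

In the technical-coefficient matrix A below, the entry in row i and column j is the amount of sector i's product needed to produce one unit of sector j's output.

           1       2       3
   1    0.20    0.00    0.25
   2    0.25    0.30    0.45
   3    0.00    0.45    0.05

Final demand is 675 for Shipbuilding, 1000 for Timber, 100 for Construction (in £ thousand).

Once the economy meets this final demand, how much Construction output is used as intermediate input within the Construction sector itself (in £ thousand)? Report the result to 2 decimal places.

z_33 = 71.95

I − A =
  [   0.80     0.00    -0.25]
  [  -0.25     0.70    -0.45]
  [   0.00    -0.45     0.95]
Cofactors of I−A, C_ij = (−1)^(i+j)·(minor ij) (rows/columns in the sector order above):
  C_11 = (0.70)(0.95) − (-0.45)(-0.45) = 0.4625
  C_12 = −[(-0.25)(0.95) − (-0.45)(0.00)] = 0.2375
  C_13 = (-0.25)(-0.45) − (0.70)(0.00) = 0.1125
  C_21 = −[(0.00)(0.95) − (-0.25)(-0.45)] = 0.1125
  C_22 = (0.80)(0.95) − (-0.25)(0.00) = 0.7600
  C_23 = −[(0.80)(-0.45) − (0.00)(0.00)] = 0.3600
  C_31 = (0.00)(-0.45) − (-0.25)(0.70) = 0.1750
  C_32 = −[(0.80)(-0.45) − (-0.25)(-0.25)] = 0.4225
  C_33 = (0.80)(0.70) − (0.00)(-0.25) = 0.5600
det(I−A) = Σ_j (I−A)_1j·C_1j = (0.80)(0.4625) + (0.00)(0.2375) + (-0.25)(0.1125) = 0.341875
adj(I−A) = Cᵀ =
  [ 0.4625   0.1125   0.1750]
  [ 0.2375   0.7600   0.4225]
  [ 0.1125   0.3600   0.5600]
(I − A)⁻¹ = adj(I−A) / det(I−A) ≈
  [   1.3528     0.3291     0.5119]
  [   0.6947     2.2230     1.2358]
  [   0.3291     1.0530     1.6380]
First solve x = (I − A)⁻¹ d = adj(I−A)·d / det(I−A); in particular x_3 = (0.1125·675 + 0.3600·1000 + 0.5600·100) / 0.341875 = 491.9375 / 0.341875 ≈ 1438.9397.
Intermediate flow from 3 to 3: z_33 = a_33 · x_3 = 0.05 × 491.9375 / 0.341875 = 24.596875 / 0.341875 ≈ 71.95.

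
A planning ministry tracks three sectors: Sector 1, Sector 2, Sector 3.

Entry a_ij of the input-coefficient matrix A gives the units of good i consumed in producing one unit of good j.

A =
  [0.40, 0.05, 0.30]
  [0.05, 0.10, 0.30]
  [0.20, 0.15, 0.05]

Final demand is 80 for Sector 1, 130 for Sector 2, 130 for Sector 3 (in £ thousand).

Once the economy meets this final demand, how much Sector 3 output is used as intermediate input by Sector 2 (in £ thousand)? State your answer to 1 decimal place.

z_32 = 35.4

I − A =
  [   0.60    -0.05    -0.30]
  [  -0.05     0.90    -0.30]
  [  -0.20    -0.15     0.95]
Cofactors of I−A, C_ij = (−1)^(i+j)·(minor ij) (rows/columns in the sector order above):
  C_11 = (0.90)(0.95) − (-0.30)(-0.15) = 0.8100
  C_12 = −[(-0.05)(0.95) − (-0.30)(-0.20)] = 0.1075
  C_13 = (-0.05)(-0.15) − (0.90)(-0.20) = 0.1875
  C_21 = −[(-0.05)(0.95) − (-0.30)(-0.15)] = 0.0925
  C_22 = (0.60)(0.95) − (-0.30)(-0.20) = 0.5100
  C_23 = −[(0.60)(-0.15) − (-0.05)(-0.20)] = 0.1000
  C_31 = (-0.05)(-0.30) − (-0.30)(0.90) = 0.2850
  C_32 = −[(0.60)(-0.30) − (-0.30)(-0.05)] = 0.1950
  C_33 = (0.60)(0.90) − (-0.05)(-0.05) = 0.5375
det(I−A) = Σ_j (I−A)_1j·C_1j = (0.60)(0.8100) + (-0.05)(0.1075) + (-0.30)(0.1875) = 0.424375
adj(I−A) = Cᵀ =
  [ 0.8100   0.0925   0.2850]
  [ 0.1075   0.5100   0.1950]
  [ 0.1875   0.1000   0.5375]
(I − A)⁻¹ = adj(I−A) / det(I−A) ≈
  [   1.9087     0.2180     0.6716]
  [   0.2533     1.2018     0.4595]
  [   0.4418     0.2356     1.2666]
First solve x = (I − A)⁻¹ d = adj(I−A)·d / det(I−A); in particular x_2 = (0.1075·80 + 0.5100·130 + 0.1950·130) / 0.424375 = 100.25 / 0.424375 ≈ 236.230.
Intermediate flow from 3 to 2: z_32 = a_32 · x_2 = 0.15 × 100.25 / 0.424375 = 15.0375 / 0.424375 ≈ 35.4.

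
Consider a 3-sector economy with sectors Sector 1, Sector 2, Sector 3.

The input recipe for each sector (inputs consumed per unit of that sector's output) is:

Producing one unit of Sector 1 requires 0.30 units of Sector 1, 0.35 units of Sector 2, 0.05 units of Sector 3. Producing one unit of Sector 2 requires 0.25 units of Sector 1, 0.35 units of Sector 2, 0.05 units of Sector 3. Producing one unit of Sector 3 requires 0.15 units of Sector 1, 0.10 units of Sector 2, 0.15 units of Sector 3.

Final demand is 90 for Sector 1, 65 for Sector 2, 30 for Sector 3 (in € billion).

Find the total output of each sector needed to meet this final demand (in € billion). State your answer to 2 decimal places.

I − A =
  [   0.70    -0.25    -0.15]
  [  -0.35     0.65    -0.10]
  [  -0.05    -0.05     0.85]
Cofactors of I−A, C_ij = (−1)^(i+j)·(minor ij) (rows/columns in the sector order above):
  C_11 = (0.65)(0.85) − (-0.10)(-0.05) = 0.5475
  C_12 = −[(-0.35)(0.85) − (-0.10)(-0.05)] = 0.3025
  C_13 = (-0.35)(-0.05) − (0.65)(-0.05) = 0.0500
  C_21 = −[(-0.25)(0.85) − (-0.15)(-0.05)] = 0.2200
  C_22 = (0.70)(0.85) − (-0.15)(-0.05) = 0.5875
  C_23 = −[(0.70)(-0.05) − (-0.25)(-0.05)] = 0.0475
  C_31 = (-0.25)(-0.10) − (-0.15)(0.65) = 0.1225
  C_32 = −[(0.70)(-0.10) − (-0.15)(-0.35)] = 0.1225
  C_33 = (0.70)(0.65) − (-0.25)(-0.35) = 0.3675
det(I−A) = Σ_j (I−A)_1j·C_1j = (0.70)(0.5475) + (-0.25)(0.3025) + (-0.15)(0.0500) = 0.300125
adj(I−A) = Cᵀ =
  [ 0.5475   0.2200   0.1225]
  [ 0.3025   0.5875   0.1225]
  [ 0.0500   0.0475   0.3675]
(I − A)⁻¹ = adj(I−A) / det(I−A) ≈
  [   1.8242     0.7330     0.4082]
  [   1.0079     1.9575     0.4082]
  [   0.1666     0.1583     1.2245]
x = (I − A)⁻¹ d = adj(I−A)·d / det(I−A), with det(I−A) = 0.300125:
  x_1 = (0.5475·90 + 0.2200·65 + 0.1225·30) / 0.300125 = 67.25 / 0.300125 ≈ 224.07
  x_2 = (0.3025·90 + 0.5875·65 + 0.1225·30) / 0.300125 = 69.0875 / 0.300125 ≈ 230.20
  x_3 = (0.0500·90 + 0.0475·65 + 0.3675·30) / 0.300125 = 18.6125 / 0.300125 ≈ 62.02

x_1 = 224.07, x_2 = 230.20, x_3 = 62.02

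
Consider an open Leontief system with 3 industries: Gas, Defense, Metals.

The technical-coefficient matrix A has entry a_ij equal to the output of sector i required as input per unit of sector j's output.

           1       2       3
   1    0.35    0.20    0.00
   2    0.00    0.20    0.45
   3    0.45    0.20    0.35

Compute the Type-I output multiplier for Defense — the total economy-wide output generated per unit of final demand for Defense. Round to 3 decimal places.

I − A =
  [   0.65    -0.20     0.00]
  [   0.00     0.80    -0.45]
  [  -0.45    -0.20     0.65]
Cofactors of I−A, C_ij = (−1)^(i+j)·(minor ij) (rows/columns in the sector order above):
  C_11 = (0.80)(0.65) − (-0.45)(-0.20) = 0.4300
  C_12 = −[(0.00)(0.65) − (-0.45)(-0.45)] = 0.2025
  C_13 = (0.00)(-0.20) − (0.80)(-0.45) = 0.3600
  C_21 = −[(-0.20)(0.65) − (0.00)(-0.20)] = 0.1300
  C_22 = (0.65)(0.65) − (0.00)(-0.45) = 0.4225
  C_23 = −[(0.65)(-0.20) − (-0.20)(-0.45)] = 0.2200
  C_31 = (-0.20)(-0.45) − (0.00)(0.80) = 0.0900
  C_32 = −[(0.65)(-0.45) − (0.00)(0.00)] = 0.2925
  C_33 = (0.65)(0.80) − (-0.20)(0.00) = 0.5200
det(I−A) = Σ_j (I−A)_1j·C_1j = (0.65)(0.4300) + (-0.20)(0.2025) + (0.00)(0.3600) = 0.2390
adj(I−A) = Cᵀ =
  [ 0.4300   0.1300   0.0900]
  [ 0.2025   0.4225   0.2925]
  [ 0.3600   0.2200   0.5200]
(I − A)⁻¹ = adj(I−A) / det(I−A) ≈
  [   1.7992     0.5439     0.3766]
  [   0.8473     1.7678     1.2238]
  [   1.5063     0.9205     2.1757]
The output multiplier for sector j is the column-j sum of the Leontief inverse (I − A)⁻¹ = adj(I−A) / det(I−A).
Column 2 of adj(I−A): (0.1300, 0.4225, 0.2200); det(I−A) = 0.2390.
m_2 = (0.1300 + 0.4225 + 0.2200) / 0.2390 = 0.7725 / 0.2390 ≈ 3.232.

m_2 = 3.232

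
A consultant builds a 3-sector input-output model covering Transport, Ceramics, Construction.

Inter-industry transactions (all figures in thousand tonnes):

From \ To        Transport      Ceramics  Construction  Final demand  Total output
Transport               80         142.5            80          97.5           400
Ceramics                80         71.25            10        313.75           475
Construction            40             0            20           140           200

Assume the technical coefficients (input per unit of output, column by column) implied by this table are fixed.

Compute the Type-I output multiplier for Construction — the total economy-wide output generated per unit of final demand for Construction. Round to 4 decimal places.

m_3 = 2.0957

Technical coefficients a_ij = z_ij / X_j:
  a_11 = 80/400 = 0.20, a_21 = 80/400 = 0.20, a_31 = 40/400 = 0.10
  a_12 = 142.5/475 = 0.30, a_22 = 71.25/475 = 0.15, a_32 = 0/475 = 0.00
  a_13 = 80/200 = 0.40, a_23 = 10/200 = 0.05, a_33 = 20/200 = 0.10
I − A =
  [   0.80    -0.30    -0.40]
  [  -0.20     0.85    -0.05]
  [  -0.10     0.00     0.90]
Cofactors of I−A, C_ij = (−1)^(i+j)·(minor ij) (rows/columns in the sector order above):
  C_11 = (0.85)(0.90) − (-0.05)(0.00) = 0.7650
  C_12 = −[(-0.20)(0.90) − (-0.05)(-0.10)] = 0.1850
  C_13 = (-0.20)(0.00) − (0.85)(-0.10) = 0.0850
  C_21 = −[(-0.30)(0.90) − (-0.40)(0.00)] = 0.2700
  C_22 = (0.80)(0.90) − (-0.40)(-0.10) = 0.6800
  C_23 = −[(0.80)(0.00) − (-0.30)(-0.10)] = 0.0300
  C_31 = (-0.30)(-0.05) − (-0.40)(0.85) = 0.3550
  C_32 = −[(0.80)(-0.05) − (-0.40)(-0.20)] = 0.1200
  C_33 = (0.80)(0.85) − (-0.30)(-0.20) = 0.6200
det(I−A) = Σ_j (I−A)_1j·C_1j = (0.80)(0.7650) + (-0.30)(0.1850) + (-0.40)(0.0850) = 0.5225
adj(I−A) = Cᵀ =
  [ 0.7650   0.2700   0.3550]
  [ 0.1850   0.6800   0.1200]
  [ 0.0850   0.0300   0.6200]
(I − A)⁻¹ = adj(I−A) / det(I−A) ≈
  [   1.46411     0.51675     0.67943]
  [   0.35407     1.30144     0.22967]
  [   0.16268     0.05742     1.18660]
The output multiplier for sector j is the column-j sum of the Leontief inverse (I − A)⁻¹ = adj(I−A) / det(I−A).
Column 3 of adj(I−A): (0.3550, 0.1200, 0.6200); det(I−A) = 0.5225.
m_3 = (0.3550 + 0.1200 + 0.6200) / 0.5225 = 1.095 / 0.5225 ≈ 2.0957.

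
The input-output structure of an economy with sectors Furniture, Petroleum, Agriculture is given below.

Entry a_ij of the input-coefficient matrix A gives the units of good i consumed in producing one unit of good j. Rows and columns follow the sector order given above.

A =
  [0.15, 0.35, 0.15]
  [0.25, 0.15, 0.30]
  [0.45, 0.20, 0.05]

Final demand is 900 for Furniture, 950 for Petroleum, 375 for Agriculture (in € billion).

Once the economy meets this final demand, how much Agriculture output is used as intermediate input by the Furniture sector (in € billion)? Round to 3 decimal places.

z_31 = 1129.090

I − A =
  [   0.85    -0.35    -0.15]
  [  -0.25     0.85    -0.30]
  [  -0.45    -0.20     0.95]
Cofactors of I−A, C_ij = (−1)^(i+j)·(minor ij) (rows/columns in the sector order above):
  C_11 = (0.85)(0.95) − (-0.30)(-0.20) = 0.7475
  C_12 = −[(-0.25)(0.95) − (-0.30)(-0.45)] = 0.3725
  C_13 = (-0.25)(-0.20) − (0.85)(-0.45) = 0.4325
  C_21 = −[(-0.35)(0.95) − (-0.15)(-0.20)] = 0.3625
  C_22 = (0.85)(0.95) − (-0.15)(-0.45) = 0.7400
  C_23 = −[(0.85)(-0.20) − (-0.35)(-0.45)] = 0.3275
  C_31 = (-0.35)(-0.30) − (-0.15)(0.85) = 0.2325
  C_32 = −[(0.85)(-0.30) − (-0.15)(-0.25)] = 0.2925
  C_33 = (0.85)(0.85) − (-0.35)(-0.25) = 0.6350
det(I−A) = Σ_j (I−A)_1j·C_1j = (0.85)(0.7475) + (-0.35)(0.3725) + (-0.15)(0.4325) = 0.440125
adj(I−A) = Cᵀ =
  [ 0.7475   0.3625   0.2325]
  [ 0.3725   0.7400   0.2925]
  [ 0.4325   0.3275   0.6350]
(I − A)⁻¹ = adj(I−A) / det(I−A) ≈
  [   1.6984     0.8236     0.5283]
  [   0.8464     1.6813     0.6646]
  [   0.9827     0.7441     1.4428]
First solve x = (I − A)⁻¹ d = adj(I−A)·d / det(I−A); in particular x_1 = (0.7475·900 + 0.3625·950 + 0.2325·375) / 0.440125 = 1104.3125 / 0.440125 ≈ 2509.08833.
Intermediate flow from 3 to 1: z_31 = a_31 · x_1 = 0.45 × 1104.3125 / 0.440125 = 496.940625 / 0.440125 ≈ 1129.090.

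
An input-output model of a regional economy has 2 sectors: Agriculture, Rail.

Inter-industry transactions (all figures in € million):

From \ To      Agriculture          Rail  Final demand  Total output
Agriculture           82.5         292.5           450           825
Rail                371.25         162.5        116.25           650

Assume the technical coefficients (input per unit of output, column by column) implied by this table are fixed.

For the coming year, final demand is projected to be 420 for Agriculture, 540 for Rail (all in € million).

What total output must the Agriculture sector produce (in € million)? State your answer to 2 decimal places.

Technical coefficients a_ij = z_ij / X_j:
  a_AA = 82.5/825 = 0.10, a_RA = 371.25/825 = 0.45
  a_AR = 292.5/650 = 0.45, a_RR = 162.5/650 = 0.25
I − A =
  [   0.90    -0.45]
  [  -0.45     0.75]
det(I−A) = (0.90)(0.75) − (-0.45)(-0.45) = 0.4725
adj(I−A) = [[0.75, 0.45], [0.45, 0.90]]
(I − A)⁻¹ = adj(I−A) / det(I−A) ≈
  [   1.5873     0.9524]
  [   0.9524     1.9048]
x = (I − A)⁻¹ d = adj(I−A)·d / det(I−A), with det(I−A) = 0.4725:
  x_A = (0.75·420 + 0.45·540) / 0.4725 = 558.00 / 0.4725 ≈ 1180.95
  x_R = (0.45·420 + 0.90·540) / 0.4725 = 675.00 / 0.4725 ≈ 1428.57

x_A = 1180.95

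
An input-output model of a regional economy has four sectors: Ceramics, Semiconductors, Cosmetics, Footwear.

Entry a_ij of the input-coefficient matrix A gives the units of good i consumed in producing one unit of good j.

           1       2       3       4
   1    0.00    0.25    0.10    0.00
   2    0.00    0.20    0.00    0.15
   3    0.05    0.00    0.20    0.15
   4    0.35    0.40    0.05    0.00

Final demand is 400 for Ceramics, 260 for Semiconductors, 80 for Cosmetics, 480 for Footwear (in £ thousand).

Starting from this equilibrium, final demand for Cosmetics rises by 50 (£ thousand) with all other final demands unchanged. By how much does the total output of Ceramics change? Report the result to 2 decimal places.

I − A =
  [   1.00    -0.25    -0.10     0.00]
  [   0.00     0.80     0.00    -0.15]
  [  -0.05     0.00     0.80    -0.15]
  [  -0.35    -0.40    -0.05     1.00]
Compute the cofactors C_ij = (−1)^(i+j)·(3×3 minor ij) of I−A; the adjugate is their transpose:
adj(I−A) = Cᵀ =
  [ 0.586000   0.204125   0.075875   0.042000]
  [ 0.042375   0.782250   0.012750   0.119250]
  [ 0.079000   0.085625   0.726875   0.121875]
  [ 0.226000   0.388625   0.068000   0.636000]
det(I−A) = Σ_j (I−A)_1j·C_1j = (1.00)(0.586000) + (-0.25)(0.042375) + (-0.10)(0.079000) + (0.00)(0.226000) = 0.56750625
(I − A)⁻¹ = adj(I−A) / det(I−A) ≈
  [   1.0326     0.3597     0.1337     0.0740]
  [   0.0747     1.3784     0.0225     0.2101]
  [   0.1392     0.1509     1.2808     0.2148]
  [   0.3982     0.6848     0.1198     1.1207]
Δx = (I − A)⁻¹ Δd with Δd having +50 in the Cosmetics component and 0 elsewhere.
So Δx_1 = L_13 · (+50), where L_13 = adj(I−A)_13 / det(I−A) = 0.075875 / 0.56750625.
Δx_1 = 0.075875 × (+50) / 0.56750625 = 3.79375 / 0.56750625 ≈ 6.68.

Δx_1 = 6.68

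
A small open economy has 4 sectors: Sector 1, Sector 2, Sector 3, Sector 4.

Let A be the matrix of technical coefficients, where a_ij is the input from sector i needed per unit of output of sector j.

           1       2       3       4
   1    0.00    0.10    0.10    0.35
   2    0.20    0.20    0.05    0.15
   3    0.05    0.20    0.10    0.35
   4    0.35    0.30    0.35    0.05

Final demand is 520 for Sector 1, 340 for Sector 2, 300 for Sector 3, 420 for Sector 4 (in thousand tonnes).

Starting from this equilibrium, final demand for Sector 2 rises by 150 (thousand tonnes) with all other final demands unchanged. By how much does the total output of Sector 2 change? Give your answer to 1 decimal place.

Δx_2 = 247.2

I − A =
  [   1.00    -0.10    -0.10    -0.35]
  [  -0.20     0.80    -0.05    -0.15]
  [  -0.05    -0.20     0.90    -0.35]
  [  -0.35    -0.30    -0.35     0.95]
Compute the cofactors C_ij = (−1)^(i+j)·(3×3 minor ij) of I−A; the adjugate is their transpose:
adj(I−A) = Cᵀ =
  [ 0.520250   0.221750   0.184750   0.294750]
  [ 0.204875   0.599125   0.142625   0.222625]
  [ 0.203250   0.292750   0.571750   0.331750]
  [ 0.331250   0.378750   0.323750   0.683750]
det(I−A) = Σ_j (I−A)_1j·C_1j = (1.00)(0.520250) + (-0.10)(0.204875) + (-0.10)(0.203250) + (-0.35)(0.331250) = 0.3635
(I − A)⁻¹ = adj(I−A) / det(I−A) ≈
  [   1.4312     0.6100     0.5083     0.8109]
  [   0.5636     1.6482     0.3924     0.6124]
  [   0.5591     0.8054     1.5729     0.9127]
  [   0.9113     1.0420     0.8906     1.8810]
Δx = (I − A)⁻¹ Δd with Δd having +150 in the Sector 2 component and 0 elsewhere.
So Δx_2 = L_22 · (+150), where L_22 = adj(I−A)_22 / det(I−A) = 0.599125 / 0.3635.
Δx_2 = 0.599125 × (+150) / 0.3635 = 89.86875 / 0.3635 ≈ 247.2.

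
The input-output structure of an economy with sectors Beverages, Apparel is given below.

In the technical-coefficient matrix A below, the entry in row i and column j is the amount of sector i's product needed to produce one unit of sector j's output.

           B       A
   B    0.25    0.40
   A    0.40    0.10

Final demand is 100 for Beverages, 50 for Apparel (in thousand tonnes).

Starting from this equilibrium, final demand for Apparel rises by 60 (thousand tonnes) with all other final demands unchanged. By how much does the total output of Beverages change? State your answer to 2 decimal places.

Δx_B = 46.60

I − A =
  [   0.75    -0.40]
  [  -0.40     0.90]
det(I−A) = (0.75)(0.90) − (-0.40)(-0.40) = 0.5150
adj(I−A) = [[0.90, 0.40], [0.40, 0.75]]
(I − A)⁻¹ = adj(I−A) / det(I−A) ≈
  [   1.7476     0.7767]
  [   0.7767     1.4563]
Δx = (I − A)⁻¹ Δd with Δd having +60 in the Apparel component and 0 elsewhere.
So Δx_B = L_BA · (+60), where L_BA = adj(I−A)_BA / det(I−A) = 0.40 / 0.5150.
Δx_B = 0.40 × (+60) / 0.5150 = 24.00 / 0.5150 ≈ 46.60.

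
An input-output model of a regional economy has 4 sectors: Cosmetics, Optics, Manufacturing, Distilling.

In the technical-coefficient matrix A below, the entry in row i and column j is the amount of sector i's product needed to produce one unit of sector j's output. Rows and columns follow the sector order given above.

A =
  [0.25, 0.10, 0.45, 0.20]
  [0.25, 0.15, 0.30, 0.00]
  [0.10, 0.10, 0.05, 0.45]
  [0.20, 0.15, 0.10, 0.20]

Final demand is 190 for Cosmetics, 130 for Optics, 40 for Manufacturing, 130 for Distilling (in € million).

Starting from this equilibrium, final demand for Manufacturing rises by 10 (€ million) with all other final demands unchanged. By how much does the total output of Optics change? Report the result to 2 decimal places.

Δx_O = 9.50

I − A =
  [   0.75    -0.10    -0.45    -0.20]
  [  -0.25     0.85    -0.30     0.00]
  [  -0.10    -0.10     0.95    -0.45]
  [  -0.20    -0.15    -0.10     0.80]
Compute the cofactors C_ij = (−1)^(i+j)·(3×3 minor ij) of I−A; the adjugate is their transpose:
adj(I−A) = Cᵀ =
  [ 0.563500   0.168375   0.356000   0.341125]
  [ 0.229750   0.419750   0.263000   0.205375]
  [ 0.181375   0.126625   0.448500   0.297625]
  [ 0.206625   0.136625   0.194375   0.506875]
det(I−A) = Σ_j (I−A)_1j·C_1j = (0.75)(0.563500) + (-0.10)(0.229750) + (-0.45)(0.181375) + (-0.20)(0.206625) = 0.27670625
(I − A)⁻¹ = adj(I−A) / det(I−A) ≈
  [   2.0365     0.6085     1.2866     1.2328]
  [   0.8303     1.5170     0.9505     0.7422]
  [   0.6555     0.4576     1.6209     1.0756]
  [   0.7467     0.4938     0.7025     1.8318]
Δx = (I − A)⁻¹ Δd with Δd having +10 in the Manufacturing component and 0 elsewhere.
So Δx_O = L_OM · (+10), where L_OM = adj(I−A)_OM / det(I−A) = 0.263000 / 0.27670625.
Δx_O = 0.263000 × (+10) / 0.27670625 = 2.63 / 0.27670625 ≈ 9.50.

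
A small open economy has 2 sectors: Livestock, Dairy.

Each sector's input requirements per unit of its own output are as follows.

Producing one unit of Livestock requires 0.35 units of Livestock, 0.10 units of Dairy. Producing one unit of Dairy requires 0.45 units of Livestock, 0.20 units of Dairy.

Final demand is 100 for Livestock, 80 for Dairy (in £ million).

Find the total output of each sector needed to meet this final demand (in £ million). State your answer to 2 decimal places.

I − A =
  [   0.65    -0.45]
  [  -0.10     0.80]
det(I−A) = (0.65)(0.80) − (-0.45)(-0.10) = 0.4750
adj(I−A) = [[0.80, 0.45], [0.10, 0.65]]
(I − A)⁻¹ = adj(I−A) / det(I−A) ≈
  [   1.6842     0.9474]
  [   0.2105     1.3684]
x = (I − A)⁻¹ d = adj(I−A)·d / det(I−A), with det(I−A) = 0.4750:
  x_L = (0.80·100 + 0.45·80) / 0.4750 = 116.00 / 0.4750 ≈ 244.21
  x_D = (0.10·100 + 0.65·80) / 0.4750 = 62.00 / 0.4750 ≈ 130.53

x_L = 244.21, x_D = 130.53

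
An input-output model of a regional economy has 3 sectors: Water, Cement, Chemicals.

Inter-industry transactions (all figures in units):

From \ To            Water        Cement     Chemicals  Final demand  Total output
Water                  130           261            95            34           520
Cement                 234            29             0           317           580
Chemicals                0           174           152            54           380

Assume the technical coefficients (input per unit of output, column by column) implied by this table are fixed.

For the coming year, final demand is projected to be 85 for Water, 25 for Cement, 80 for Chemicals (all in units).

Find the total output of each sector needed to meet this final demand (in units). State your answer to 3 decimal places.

x_1 = 279.431, x_2 = 158.678, x_3 = 212.672

Technical coefficients a_ij = z_ij / X_j:
  a_11 = 130/520 = 0.25, a_21 = 234/520 = 0.45, a_31 = 0/520 = 0.00
  a_12 = 261/580 = 0.45, a_22 = 29/580 = 0.05, a_32 = 174/580 = 0.30
  a_13 = 95/380 = 0.25, a_23 = 0/380 = 0.00, a_33 = 152/380 = 0.40
I − A =
  [   0.75    -0.45    -0.25]
  [  -0.45     0.95     0.00]
  [   0.00    -0.30     0.60]
Cofactors of I−A, C_ij = (−1)^(i+j)·(minor ij) (rows/columns in the sector order above):
  C_11 = (0.95)(0.60) − (0.00)(-0.30) = 0.5700
  C_12 = −[(-0.45)(0.60) − (0.00)(0.00)] = 0.2700
  C_13 = (-0.45)(-0.30) − (0.95)(0.00) = 0.1350
  C_21 = −[(-0.45)(0.60) − (-0.25)(-0.30)] = 0.3450
  C_22 = (0.75)(0.60) − (-0.25)(0.00) = 0.4500
  C_23 = −[(0.75)(-0.30) − (-0.45)(0.00)] = 0.2250
  C_31 = (-0.45)(0.00) − (-0.25)(0.95) = 0.2375
  C_32 = −[(0.75)(0.00) − (-0.25)(-0.45)] = 0.1125
  C_33 = (0.75)(0.95) − (-0.45)(-0.45) = 0.5100
det(I−A) = Σ_j (I−A)_1j·C_1j = (0.75)(0.5700) + (-0.45)(0.2700) + (-0.25)(0.1350) = 0.27225
adj(I−A) = Cᵀ =
  [ 0.5700   0.3450   0.2375]
  [ 0.2700   0.4500   0.1125]
  [ 0.1350   0.2250   0.5100]
(I − A)⁻¹ = adj(I−A) / det(I−A) ≈
  [   2.0937     1.2672     0.8724]
  [   0.9917     1.6529     0.4132]
  [   0.4959     0.8264     1.8733]
x = (I − A)⁻¹ d = adj(I−A)·d / det(I−A), with det(I−A) = 0.27225:
  x_1 = (0.5700·85 + 0.3450·25 + 0.2375·80) / 0.27225 = 76.075 / 0.27225 ≈ 279.431
  x_2 = (0.2700·85 + 0.4500·25 + 0.1125·80) / 0.27225 = 43.20 / 0.27225 ≈ 158.678
  x_3 = (0.1350·85 + 0.2250·25 + 0.5100·80) / 0.27225 = 57.90 / 0.27225 ≈ 212.672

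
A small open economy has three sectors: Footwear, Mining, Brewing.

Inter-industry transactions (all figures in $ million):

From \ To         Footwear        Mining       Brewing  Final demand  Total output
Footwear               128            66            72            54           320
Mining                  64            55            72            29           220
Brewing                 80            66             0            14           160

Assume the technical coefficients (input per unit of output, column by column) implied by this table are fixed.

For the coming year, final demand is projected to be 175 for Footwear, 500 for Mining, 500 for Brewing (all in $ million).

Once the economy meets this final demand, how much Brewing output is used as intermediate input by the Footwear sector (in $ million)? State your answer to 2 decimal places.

Technical coefficients a_ij = z_ij / X_j:
  a_FF = 128/320 = 0.40, a_MF = 64/320 = 0.20, a_BF = 80/320 = 0.25
  a_FM = 66/220 = 0.30, a_MM = 55/220 = 0.25, a_BM = 66/220 = 0.30
  a_FB = 72/160 = 0.45, a_MB = 72/160 = 0.45, a_BB = 0/160 = 0.00
I − A =
  [   0.60    -0.30    -0.45]
  [  -0.20     0.75    -0.45]
  [  -0.25    -0.30     1.00]
Cofactors of I−A, C_ij = (−1)^(i+j)·(minor ij) (rows/columns in the sector order above):
  C_11 = (0.75)(1.00) − (-0.45)(-0.30) = 0.6150
  C_12 = −[(-0.20)(1.00) − (-0.45)(-0.25)] = 0.3125
  C_13 = (-0.20)(-0.30) − (0.75)(-0.25) = 0.2475
  C_21 = −[(-0.30)(1.00) − (-0.45)(-0.30)] = 0.4350
  C_22 = (0.60)(1.00) − (-0.45)(-0.25) = 0.4875
  C_23 = −[(0.60)(-0.30) − (-0.30)(-0.25)] = 0.2550
  C_31 = (-0.30)(-0.45) − (-0.45)(0.75) = 0.4725
  C_32 = −[(0.60)(-0.45) − (-0.45)(-0.20)] = 0.3600
  C_33 = (0.60)(0.75) − (-0.30)(-0.20) = 0.3900
det(I−A) = Σ_j (I−A)_1j·C_1j = (0.60)(0.6150) + (-0.30)(0.3125) + (-0.45)(0.2475) = 0.163875
adj(I−A) = Cᵀ =
  [ 0.6150   0.4350   0.4725]
  [ 0.3125   0.4875   0.3600]
  [ 0.2475   0.2550   0.3900]
(I − A)⁻¹ = adj(I−A) / det(I−A) ≈
  [   3.7529     2.6545     2.8833]
  [   1.9069     2.9748     2.1968]
  [   1.5103     1.5561     2.3799]
First solve x = (I − A)⁻¹ d = adj(I−A)·d / det(I−A); in particular x_F = (0.6150·175 + 0.4350·500 + 0.4725·500) / 0.163875 = 561.375 / 0.163875 ≈ 3425.6293.
Intermediate flow from B to F: z_BF = a_BF · x_F = 0.25 × 561.375 / 0.163875 = 140.34375 / 0.163875 ≈ 856.41.

z_BF = 856.41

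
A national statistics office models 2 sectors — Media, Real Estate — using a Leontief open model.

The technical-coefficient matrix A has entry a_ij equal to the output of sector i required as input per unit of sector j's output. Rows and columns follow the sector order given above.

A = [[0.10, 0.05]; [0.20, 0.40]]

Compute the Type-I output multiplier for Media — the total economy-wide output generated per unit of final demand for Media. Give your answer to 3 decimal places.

m_1 = 1.509

I − A =
  [   0.90    -0.05]
  [  -0.20     0.60]
det(I−A) = (0.90)(0.60) − (-0.05)(-0.20) = 0.5300
adj(I−A) = [[0.60, 0.05], [0.20, 0.90]]
(I − A)⁻¹ = adj(I−A) / det(I−A) ≈
  [   1.1321     0.0943]
  [   0.3774     1.6981]
The output multiplier for sector j is the column-j sum of the Leontief inverse (I − A)⁻¹ = adj(I−A) / det(I−A).
Column 1 of adj(I−A): (0.60, 0.20); det(I−A) = 0.5300.
m_1 = (0.60 + 0.20) / 0.5300 = 0.80 / 0.5300 ≈ 1.509.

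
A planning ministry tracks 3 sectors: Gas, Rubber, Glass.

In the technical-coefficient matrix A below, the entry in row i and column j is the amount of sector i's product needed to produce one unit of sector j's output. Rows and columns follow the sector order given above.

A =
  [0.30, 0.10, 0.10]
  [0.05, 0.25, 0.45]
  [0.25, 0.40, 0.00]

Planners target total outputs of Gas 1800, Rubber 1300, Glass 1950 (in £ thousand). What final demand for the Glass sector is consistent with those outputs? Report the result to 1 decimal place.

d_3 = 980.0

I − A =
  [   0.70    -0.10    -0.10]
  [  -0.05     0.75    -0.45]
  [  -0.25    -0.40     1.00]
d = (I − A) x:
  d_1 = (+0.70)·1800 + (-0.10)·1300 + (-0.10)·1950 = 935.0
  d_2 = (-0.05)·1800 + (+0.75)·1300 + (-0.45)·1950 = 7.5
  d_3 = (-0.25)·1800 + (-0.40)·1300 + (+1.00)·1950 = 980.0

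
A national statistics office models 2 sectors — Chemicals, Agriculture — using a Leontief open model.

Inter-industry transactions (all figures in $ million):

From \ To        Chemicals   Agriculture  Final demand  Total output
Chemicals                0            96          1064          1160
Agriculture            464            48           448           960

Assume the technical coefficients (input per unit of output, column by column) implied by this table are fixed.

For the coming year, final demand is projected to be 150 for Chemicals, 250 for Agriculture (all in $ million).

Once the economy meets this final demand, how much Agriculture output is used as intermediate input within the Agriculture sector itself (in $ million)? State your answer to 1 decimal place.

z_AA = 17.0

Technical coefficients a_ij = z_ij / X_j:
  a_CC = 0/1160 = 0.00, a_AC = 464/1160 = 0.40
  a_CA = 96/960 = 0.10, a_AA = 48/960 = 0.05
I − A =
  [   1.00    -0.10]
  [  -0.40     0.95]
det(I−A) = (1.00)(0.95) − (-0.10)(-0.40) = 0.9100
adj(I−A) = [[0.95, 0.10], [0.40, 1.00]]
(I − A)⁻¹ = adj(I−A) / det(I−A) ≈
  [   1.0440     0.1099]
  [   0.4396     1.0989]
First solve x = (I − A)⁻¹ d = adj(I−A)·d / det(I−A); in particular x_A = (0.40·150 + 1.00·250) / 0.9100 = 310.00 / 0.9100 ≈ 340.659.
Intermediate flow from A to A: z_AA = a_AA · x_A = 0.05 × 310.00 / 0.9100 = 15.50 / 0.9100 ≈ 17.0.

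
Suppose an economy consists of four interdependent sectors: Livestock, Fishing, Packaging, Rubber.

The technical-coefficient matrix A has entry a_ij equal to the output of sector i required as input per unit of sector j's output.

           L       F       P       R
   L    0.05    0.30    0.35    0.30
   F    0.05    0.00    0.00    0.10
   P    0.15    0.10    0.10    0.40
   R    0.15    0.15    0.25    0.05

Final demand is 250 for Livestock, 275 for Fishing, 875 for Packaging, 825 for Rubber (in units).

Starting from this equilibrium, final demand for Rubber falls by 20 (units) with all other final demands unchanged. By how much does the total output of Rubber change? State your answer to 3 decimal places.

I − A =
  [   0.95    -0.30    -0.35    -0.30]
  [  -0.05     1.00     0.00    -0.10]
  [  -0.15    -0.10     0.90    -0.40]
  [  -0.15    -0.15    -0.25     0.95]
Compute the cofactors C_ij = (−1)^(i+j)·(3×3 minor ij) of I−A; the adjugate is their transpose:
adj(I−A) = Cᵀ =
  [ 0.739000   0.328750   0.409750   0.440500]
  [ 0.055000   0.594625   0.049375   0.100750]
  [ 0.209500   0.210250   0.822250   0.434500]
  [ 0.180500   0.201125   0.288875   0.787250]
det(I−A) = Σ_j (I−A)_1j·C_1j = (0.95)(0.739000) + (-0.30)(0.055000) + (-0.35)(0.209500) + (-0.30)(0.180500) = 0.558075
(I − A)⁻¹ = adj(I−A) / det(I−A) ≈
  [   1.3242     0.5891     0.7342     0.7893]
  [   0.0986     1.0655     0.0885     0.1805]
  [   0.3754     0.3767     1.4734     0.7786]
  [   0.3234     0.3604     0.5176     1.4107]
Δx = (I − A)⁻¹ Δd with Δd having -20 in the Rubber component and 0 elsewhere.
So Δx_R = L_RR · (-20), where L_RR = adj(I−A)_RR / det(I−A) = 0.787250 / 0.558075.
Δx_R = 0.787250 × (-20) / 0.558075 = -15.745 / 0.558075 ≈ -28.213.

Δx_R = -28.213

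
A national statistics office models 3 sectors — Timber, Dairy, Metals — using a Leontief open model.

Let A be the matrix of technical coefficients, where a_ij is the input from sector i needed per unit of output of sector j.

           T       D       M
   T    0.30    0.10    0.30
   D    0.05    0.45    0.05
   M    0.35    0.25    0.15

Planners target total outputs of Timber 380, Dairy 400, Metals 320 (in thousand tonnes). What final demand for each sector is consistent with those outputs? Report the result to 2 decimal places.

d_T = 130.00, d_D = 185.00, d_M = 39.00

I − A =
  [   0.70    -0.10    -0.30]
  [  -0.05     0.55    -0.05]
  [  -0.35    -0.25     0.85]
d = (I − A) x:
  d_T = (+0.70)·380 + (-0.10)·400 + (-0.30)·320 = 130.00
  d_D = (-0.05)·380 + (+0.55)·400 + (-0.05)·320 = 185.00
  d_M = (-0.35)·380 + (-0.25)·400 + (+0.85)·320 = 39.00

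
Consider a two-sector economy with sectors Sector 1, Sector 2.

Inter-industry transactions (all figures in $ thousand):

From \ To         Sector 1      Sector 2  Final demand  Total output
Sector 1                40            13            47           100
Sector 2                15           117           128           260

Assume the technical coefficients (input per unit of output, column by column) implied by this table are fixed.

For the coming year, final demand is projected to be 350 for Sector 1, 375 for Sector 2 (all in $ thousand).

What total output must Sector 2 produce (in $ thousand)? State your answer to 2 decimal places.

x_2 = 860.47

Technical coefficients a_ij = z_ij / X_j:
  a_11 = 40/100 = 0.40, a_21 = 15/100 = 0.15
  a_12 = 13/260 = 0.05, a_22 = 117/260 = 0.45
I − A =
  [   0.60    -0.05]
  [  -0.15     0.55]
det(I−A) = (0.60)(0.55) − (-0.05)(-0.15) = 0.3225
adj(I−A) = [[0.55, 0.05], [0.15, 0.60]]
(I − A)⁻¹ = adj(I−A) / det(I−A) ≈
  [   1.7054     0.1550]
  [   0.4651     1.8605]
x = (I − A)⁻¹ d = adj(I−A)·d / det(I−A), with det(I−A) = 0.3225:
  x_1 = (0.55·350 + 0.05·375) / 0.3225 = 211.25 / 0.3225 ≈ 655.04
  x_2 = (0.15·350 + 0.60·375) / 0.3225 = 277.50 / 0.3225 ≈ 860.47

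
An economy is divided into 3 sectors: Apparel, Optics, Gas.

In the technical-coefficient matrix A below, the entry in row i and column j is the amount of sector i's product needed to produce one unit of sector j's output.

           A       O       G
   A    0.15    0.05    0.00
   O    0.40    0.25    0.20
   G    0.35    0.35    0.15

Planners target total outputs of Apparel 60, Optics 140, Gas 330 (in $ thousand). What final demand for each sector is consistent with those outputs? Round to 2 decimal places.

I − A =
  [   0.85    -0.05     0.00]
  [  -0.40     0.75    -0.20]
  [  -0.35    -0.35     0.85]
d = (I − A) x:
  d_A = (+0.85)·60 + (-0.05)·140 + (+0.00)·330 = 44.00
  d_O = (-0.40)·60 + (+0.75)·140 + (-0.20)·330 = 15.00
  d_G = (-0.35)·60 + (-0.35)·140 + (+0.85)·330 = 210.50

d_A = 44.00, d_O = 15.00, d_G = 210.50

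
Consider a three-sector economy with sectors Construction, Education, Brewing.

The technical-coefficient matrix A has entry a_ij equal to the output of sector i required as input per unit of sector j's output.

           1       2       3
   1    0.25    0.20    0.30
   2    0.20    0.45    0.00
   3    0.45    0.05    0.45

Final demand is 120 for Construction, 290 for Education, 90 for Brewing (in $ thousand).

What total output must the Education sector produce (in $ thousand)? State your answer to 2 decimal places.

x_2 = 776.30

I − A =
  [   0.75    -0.20    -0.30]
  [  -0.20     0.55     0.00]
  [  -0.45    -0.05     0.55]
Cofactors of I−A, C_ij = (−1)^(i+j)·(minor ij) (rows/columns in the sector order above):
  C_11 = (0.55)(0.55) − (0.00)(-0.05) = 0.3025
  C_12 = −[(-0.20)(0.55) − (0.00)(-0.45)] = 0.1100
  C_13 = (-0.20)(-0.05) − (0.55)(-0.45) = 0.2575
  C_21 = −[(-0.20)(0.55) − (-0.30)(-0.05)] = 0.1250
  C_22 = (0.75)(0.55) − (-0.30)(-0.45) = 0.2775
  C_23 = −[(0.75)(-0.05) − (-0.20)(-0.45)] = 0.1275
  C_31 = (-0.20)(0.00) − (-0.30)(0.55) = 0.1650
  C_32 = −[(0.75)(0.00) − (-0.30)(-0.20)] = 0.0600
  C_33 = (0.75)(0.55) − (-0.20)(-0.20) = 0.3725
det(I−A) = Σ_j (I−A)_1j·C_1j = (0.75)(0.3025) + (-0.20)(0.1100) + (-0.30)(0.2575) = 0.127625
adj(I−A) = Cᵀ =
  [ 0.3025   0.1250   0.1650]
  [ 0.1100   0.2775   0.0600]
  [ 0.2575   0.1275   0.3725]
(I − A)⁻¹ = adj(I−A) / det(I−A) ≈
  [   2.3702     0.9794     1.2929]
  [   0.8619     2.1743     0.4701]
  [   2.0176     0.9990     2.9187]
x = (I − A)⁻¹ d = adj(I−A)·d / det(I−A), with det(I−A) = 0.127625:
  x_1 = (0.3025·120 + 0.1250·290 + 0.1650·90) / 0.127625 = 87.40 / 0.127625 ≈ 684.82
  x_2 = (0.1100·120 + 0.2775·290 + 0.0600·90) / 0.127625 = 99.075 / 0.127625 ≈ 776.30
  x_3 = (0.2575·120 + 0.1275·290 + 0.3725·90) / 0.127625 = 101.40 / 0.127625 ≈ 794.52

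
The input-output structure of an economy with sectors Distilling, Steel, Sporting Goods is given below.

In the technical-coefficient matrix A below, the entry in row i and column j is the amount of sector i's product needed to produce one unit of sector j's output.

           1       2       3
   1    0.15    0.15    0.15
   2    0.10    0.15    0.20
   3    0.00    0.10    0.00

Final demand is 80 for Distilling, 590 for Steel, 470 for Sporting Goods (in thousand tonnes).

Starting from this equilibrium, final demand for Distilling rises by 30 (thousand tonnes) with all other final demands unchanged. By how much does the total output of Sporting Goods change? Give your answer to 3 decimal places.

I − A =
  [   0.85    -0.15    -0.15]
  [  -0.10     0.85    -0.20]
  [   0.00    -0.10     1.00]
Cofactors of I−A, C_ij = (−1)^(i+j)·(minor ij) (rows/columns in the sector order above):
  C_11 = (0.85)(1.00) − (-0.20)(-0.10) = 0.8300
  C_12 = −[(-0.10)(1.00) − (-0.20)(0.00)] = 0.1000
  C_13 = (-0.10)(-0.10) − (0.85)(0.00) = 0.0100
  C_21 = −[(-0.15)(1.00) − (-0.15)(-0.10)] = 0.1650
  C_22 = (0.85)(1.00) − (-0.15)(0.00) = 0.8500
  C_23 = −[(0.85)(-0.10) − (-0.15)(0.00)] = 0.0850
  C_31 = (-0.15)(-0.20) − (-0.15)(0.85) = 0.1575
  C_32 = −[(0.85)(-0.20) − (-0.15)(-0.10)] = 0.1850
  C_33 = (0.85)(0.85) − (-0.15)(-0.10) = 0.7075
det(I−A) = Σ_j (I−A)_1j·C_1j = (0.85)(0.8300) + (-0.15)(0.1000) + (-0.15)(0.0100) = 0.6890
adj(I−A) = Cᵀ =
  [ 0.8300   0.1650   0.1575]
  [ 0.1000   0.8500   0.1850]
  [ 0.0100   0.0850   0.7075]
(I − A)⁻¹ = adj(I−A) / det(I−A) ≈
  [   1.2046     0.2395     0.2286]
  [   0.1451     1.2337     0.2685]
  [   0.0145     0.1234     1.0269]
Δx = (I − A)⁻¹ Δd with Δd having +30 in the Distilling component and 0 elsewhere.
So Δx_3 = L_31 · (+30), where L_31 = adj(I−A)_31 / det(I−A) = 0.0100 / 0.6890.
Δx_3 = 0.0100 × (+30) / 0.6890 = 0.30 / 0.6890 ≈ 0.435.

Δx_3 = 0.435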